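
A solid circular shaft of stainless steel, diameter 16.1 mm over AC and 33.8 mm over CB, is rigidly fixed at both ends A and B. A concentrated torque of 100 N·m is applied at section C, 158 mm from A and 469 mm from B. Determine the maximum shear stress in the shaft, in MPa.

16.2 MPa

Compatibility: T_A·a/J_AC = T_B·b/J_CB with T_A + T_B = T₀.
J_AC = 6.60×10^-9 m⁴, J_CB = 1.28×10^-7 m⁴, so T_A = T₀·(J_AC/a)/((J_AC/a)+(J_CB/b)) = 13.26 N·m, T_B = 86.74 N·m.
τ in each portion: τ_AC = 1.62×10^7 Pa, τ_CB = 1.14×10^7 Pa; maximum is in AC.
τ_max = T_AC·r/J = 13.26·0.00805/6.60×10^-9 = 1.618×10^7 Pa.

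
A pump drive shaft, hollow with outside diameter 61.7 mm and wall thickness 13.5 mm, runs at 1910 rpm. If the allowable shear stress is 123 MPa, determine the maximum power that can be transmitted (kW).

J = π(d_o⁴ − d_i⁴)/32 = π(0.0617⁴ − 0.0347⁴)/32 = 1.280×10^-6 m⁴.
T_max = τ_allow·J/r = 1.23×10^8 × 1.280×10^-6 / 0.0309 = 5105 N·m.
ω = 2π·1910/60 = 200.0 rad/s, so P_max = T_max·ω = 1.021×10^6 W.

1020 kW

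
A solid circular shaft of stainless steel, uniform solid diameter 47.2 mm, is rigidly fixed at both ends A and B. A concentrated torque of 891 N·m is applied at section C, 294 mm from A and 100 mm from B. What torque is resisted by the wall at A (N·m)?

With uniform GJ and both ends fixed, compatibility θ_AC = θ_CB gives T_A·a = T_B·b, together with T_A + T_B = T₀.
T_A = T₀·b/(a+b) = 891.0·100/394.0 = 226.1 N·m; T_B = 664.9 N·m.

226 N·m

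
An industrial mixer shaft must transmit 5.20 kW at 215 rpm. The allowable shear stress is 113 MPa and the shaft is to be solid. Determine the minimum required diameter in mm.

21.8 mm

ω = 2π·215/60 = 22.51 rad/s, so T = P/ω = 5.20×10³ / 22.51 = 231.0 N·m.
For a solid shaft τ_max = 16T/(πd³), so d = (16T/(π τ_allow))^(1/3) = (16·231.0/(π·1.13×10^8))^(1/3) = 0.02183 m.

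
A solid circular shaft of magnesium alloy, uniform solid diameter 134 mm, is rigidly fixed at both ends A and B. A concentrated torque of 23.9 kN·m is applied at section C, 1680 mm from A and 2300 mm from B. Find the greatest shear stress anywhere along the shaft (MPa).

With uniform GJ and both ends fixed, compatibility θ_AC = θ_CB gives T_A·a = T_B·b, together with T_A + T_B = T₀.
T_A = T₀·b/(a+b) = 23900·2300/3980 = 13810 N·m; T_B = 10090 N·m.
τ in each portion: τ_AC = 2.92×10^7 Pa, τ_CB = 2.14×10^7 Pa; maximum is in AC.
τ_max = T_AC·r/J = 13810·0.0670/3.17×10^-5 = 2.923×10^7 Pa.

29.2 MPa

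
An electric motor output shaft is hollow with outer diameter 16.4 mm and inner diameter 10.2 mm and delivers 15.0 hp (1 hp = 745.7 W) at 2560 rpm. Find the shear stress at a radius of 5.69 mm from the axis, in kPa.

39300 kPa

ω = 2π·2560/60 = 268.1 rad/s, so T = P/ω = 15.0×745.7 / 268.1 = 41.72 N·m.
J = π(d_o⁴ − d_i⁴)/32 = π(0.0164⁴ − 0.0102⁴)/32 = 6.039×10^-9 m⁴.
Shear stress varies linearly with radius: τ = T·r/J = 41.72 × 0.00569 / 6.039×10^-9 = 3.931×10^7 Pa.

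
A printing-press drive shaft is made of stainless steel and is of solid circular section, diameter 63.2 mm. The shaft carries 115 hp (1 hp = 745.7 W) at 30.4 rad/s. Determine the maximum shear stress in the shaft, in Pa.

5.69e7 Pa

ω = 30.4 rad/s, so T = P/ω = 115×745.7 / 30.40 = 2821 N·m.
J = πd⁴/32 = π(0.0632)⁴/32 = 1.566×10^-6 m⁴.
τ_max = T·r/J = 2821 × 0.0316 / 1.566×10^-6 = 5.691×10^7 Pa.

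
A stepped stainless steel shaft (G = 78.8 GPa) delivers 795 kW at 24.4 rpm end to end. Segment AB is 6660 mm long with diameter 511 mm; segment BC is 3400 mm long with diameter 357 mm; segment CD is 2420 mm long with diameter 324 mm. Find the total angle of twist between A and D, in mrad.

21.2 mrad

ω = 2π·24.4/60 = 2.555 rad/s, so T = P/ω = 795×10³ / 2.555 = 311100 N·m.
J_AB = π(0.511)⁴/32 = 6.69×10^-3 m⁴; J_BC = π(0.357)⁴/32 = 1.59×10^-3 m⁴; J_CD = π(0.324)⁴/32 = 1.08×10^-3 m⁴.
θ = (T/G)·Σ L_i/J_i = (311100/78.8×10⁹)·(6.66/6.69×10^-3 + 3.40/1.59×10^-3 + 2.42/1.08×10^-3) = 0.02118 rad.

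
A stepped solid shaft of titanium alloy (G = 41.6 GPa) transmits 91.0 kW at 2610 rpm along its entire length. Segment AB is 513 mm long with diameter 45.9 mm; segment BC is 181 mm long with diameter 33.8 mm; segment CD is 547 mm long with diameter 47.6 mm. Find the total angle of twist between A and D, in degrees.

ω = 2π·2610/60 = 273.3 rad/s, so T = P/ω = 91.0×10³ / 273.3 = 332.9 N·m.
J_AB = π(0.0459)⁴/32 = 4.36×10^-7 m⁴; J_BC = π(0.0338)⁴/32 = 1.28×10^-7 m⁴; J_CD = π(0.0476)⁴/32 = 5.04×10^-7 m⁴.
θ = (T/G)·Σ L_i/J_i = (332.9/41.6×10⁹)·(0.513/4.36×10^-7 + 0.181/1.28×10^-7 + 0.547/5.04×10^-7) = 0.02941 rad.

1.69°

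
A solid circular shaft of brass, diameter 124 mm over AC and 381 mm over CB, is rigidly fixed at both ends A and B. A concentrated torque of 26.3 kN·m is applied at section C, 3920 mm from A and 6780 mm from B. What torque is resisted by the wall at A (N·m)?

501 N·m

Compatibility: T_A·a/J_AC = T_B·b/J_CB with T_A + T_B = T₀.
J_AC = 2.32×10^-5 m⁴, J_CB = 2.07×10^-3 m⁴, so T_A = T₀·(J_AC/a)/((J_AC/a)+(J_CB/b)) = 500.7 N·m, T_B = 25800 N·m.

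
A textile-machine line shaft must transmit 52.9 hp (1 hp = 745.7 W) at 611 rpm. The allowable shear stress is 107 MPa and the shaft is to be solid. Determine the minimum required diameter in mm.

ω = 2π·611/60 = 63.98 rad/s, so T = P/ω = 52.9×745.7 / 63.98 = 616.5 N·m.
For a solid shaft τ_max = 16T/(πd³), so d = (16T/(π τ_allow))^(1/3) = (16·616.5/(π·1.07×10^8))^(1/3) = 0.03084 m.

30.8 mm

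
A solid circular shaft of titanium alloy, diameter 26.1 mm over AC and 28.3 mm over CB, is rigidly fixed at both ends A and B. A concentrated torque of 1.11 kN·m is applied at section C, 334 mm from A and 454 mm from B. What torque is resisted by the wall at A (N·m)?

550 N·m

Compatibility: T_A·a/J_AC = T_B·b/J_CB with T_A + T_B = T₀.
J_AC = 4.56×10^-8 m⁴, J_CB = 6.30×10^-8 m⁴, so T_A = T₀·(J_AC/a)/((J_AC/a)+(J_CB/b)) = 550.4 N·m, T_B = 559.6 N·m.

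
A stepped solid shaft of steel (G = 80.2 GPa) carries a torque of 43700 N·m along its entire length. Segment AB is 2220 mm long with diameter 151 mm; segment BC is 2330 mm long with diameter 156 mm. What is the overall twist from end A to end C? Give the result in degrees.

2.61°

J_AB = π(0.151)⁴/32 = 5.10×10^-5 m⁴; J_BC = π(0.156)⁴/32 = 5.81×10^-5 m⁴.
θ = (T/G)·Σ L_i/J_i = (43700/80.2×10⁹)·(2.22/5.10×10^-5 + 2.33/5.81×10^-5) = 0.04554 rad.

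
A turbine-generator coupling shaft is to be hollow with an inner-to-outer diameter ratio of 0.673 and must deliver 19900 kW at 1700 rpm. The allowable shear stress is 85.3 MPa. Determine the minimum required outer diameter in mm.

203 mm

ω = 2π·1700/60 = 178.0 rad/s, so T = P/ω = 19900×10³ / 178.0 = 111800 N·m.
For a hollow shaft with d_i/d_o = 0.673: τ_max = 16T/(π d_o³ (1−k⁴)), so d_o = [16T/(π τ_allow (1−k⁴))]^(1/3) = [16·111800/(π·8.53×10^7·0.7949)]^(1/3) = 0.2033 m.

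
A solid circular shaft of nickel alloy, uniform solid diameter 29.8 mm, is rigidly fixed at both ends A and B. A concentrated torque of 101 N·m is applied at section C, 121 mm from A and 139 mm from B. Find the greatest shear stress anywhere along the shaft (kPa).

With uniform GJ and both ends fixed, compatibility θ_AC = θ_CB gives T_A·a = T_B·b, together with T_A + T_B = T₀.
T_A = T₀·b/(a+b) = 101.0·139/260.0 = 54.00 N·m; T_B = 47.00 N·m.
τ in each portion: τ_AC = 1.04×10^7 Pa, τ_CB = 9.05×10^6 Pa; maximum is in AC.
τ_max = T_AC·r/J = 54.00·0.0149/7.74×10^-8 = 1.039×10^7 Pa.

10400 kPa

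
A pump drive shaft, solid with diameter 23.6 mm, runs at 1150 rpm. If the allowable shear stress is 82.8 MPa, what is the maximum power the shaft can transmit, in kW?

25.7 kW

J = πd⁴/32 = π(0.0236)⁴/32 = 3.045×10^-8 m⁴.
T_max = τ_allow·J/r = 8.28×10^7 × 3.045×10^-8 / 0.0118 = 213.7 N·m.
ω = 2π·1150/60 = 120.4 rad/s, so P_max = T_max·ω = 2.573×10^4 W.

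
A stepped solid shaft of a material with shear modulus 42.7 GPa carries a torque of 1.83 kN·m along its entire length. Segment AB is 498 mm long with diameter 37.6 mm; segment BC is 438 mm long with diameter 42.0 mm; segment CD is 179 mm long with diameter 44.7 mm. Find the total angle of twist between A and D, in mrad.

J_AB = π(0.0376)⁴/32 = 1.96×10^-7 m⁴; J_BC = π(0.0420)⁴/32 = 3.05×10^-7 m⁴; J_CD = π(0.0447)⁴/32 = 3.92×10^-7 m⁴.
θ = (T/G)·Σ L_i/J_i = (1830/42.7×10⁹)·(0.498/1.96×10^-7 + 0.438/3.05×10^-7 + 0.179/3.92×10^-7) = 0.1898 rad.

190 mrad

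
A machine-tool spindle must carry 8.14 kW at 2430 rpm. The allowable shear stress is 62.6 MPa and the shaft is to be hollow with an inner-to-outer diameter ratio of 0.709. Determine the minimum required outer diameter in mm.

ω = 2π·2430/60 = 254.5 rad/s, so T = P/ω = 8.14×10³ / 254.5 = 31.99 N·m.
For a hollow shaft with d_i/d_o = 0.709: τ_max = 16T/(π d_o³ (1−k⁴)), so d_o = [16T/(π τ_allow (1−k⁴))]^(1/3) = [16·31.99/(π·6.26×10^7·0.7473)]^(1/3) = 0.01516 m.

15.2 mm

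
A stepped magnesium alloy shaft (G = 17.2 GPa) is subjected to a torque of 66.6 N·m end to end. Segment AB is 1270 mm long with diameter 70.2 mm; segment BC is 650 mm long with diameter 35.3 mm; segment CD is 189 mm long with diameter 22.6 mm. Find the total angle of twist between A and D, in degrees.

2.70°

J_AB = π(0.0702)⁴/32 = 2.38×10^-6 m⁴; J_BC = π(0.0353)⁴/32 = 1.52×10^-7 m⁴; J_CD = π(0.0226)⁴/32 = 2.56×10^-8 m⁴.
θ = (T/G)·Σ L_i/J_i = (66.60/17.2×10⁹)·(1.27/2.38×10^-6 + 0.650/1.52×10^-7 + 0.189/2.56×10^-8) = 0.04715 rad.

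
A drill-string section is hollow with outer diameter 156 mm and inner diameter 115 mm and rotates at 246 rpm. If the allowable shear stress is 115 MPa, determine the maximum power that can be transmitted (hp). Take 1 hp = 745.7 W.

2090 hp

J = π(d_o⁴ − d_i⁴)/32 = π(0.156⁴ − 0.115⁴)/32 = 4.097×10^-5 m⁴.
T_max = τ_allow·J/r = 1.15×10^8 × 4.097×10^-5 / 0.0780 = 60410 N·m.
ω = 2π·246/60 = 25.76 rad/s, so P_max = T_max·ω = 1.556×10^6 W.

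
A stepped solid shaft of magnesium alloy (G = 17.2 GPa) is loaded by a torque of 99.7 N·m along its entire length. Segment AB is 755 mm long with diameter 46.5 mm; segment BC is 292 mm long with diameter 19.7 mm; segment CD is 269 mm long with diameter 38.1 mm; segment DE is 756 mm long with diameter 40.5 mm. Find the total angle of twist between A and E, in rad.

J_AB = π(0.0465)⁴/32 = 4.59×10^-7 m⁴; J_BC = π(0.0197)⁴/32 = 1.48×10^-8 m⁴; J_CD = π(0.0381)⁴/32 = 2.07×10^-7 m⁴; J_DE = π(0.0405)⁴/32 = 2.64×10^-7 m⁴.
θ = (T/G)·Σ L_i/J_i = (99.70/17.2×10⁹)·(0.755/4.59×10^-7 + 0.292/1.48×10^-8 + 0.269/2.07×10^-7 + 0.756/2.64×10^-7) = 0.1481 rad.

0.148 rad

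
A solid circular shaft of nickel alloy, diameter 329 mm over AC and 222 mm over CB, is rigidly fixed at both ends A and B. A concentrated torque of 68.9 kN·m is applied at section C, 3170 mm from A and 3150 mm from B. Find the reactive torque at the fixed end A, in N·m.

57000 N·m

Compatibility: T_A·a/J_AC = T_B·b/J_CB with T_A + T_B = T₀.
J_AC = 1.15×10^-3 m⁴, J_CB = 2.38×10^-4 m⁴, so T_A = T₀·(J_AC/a)/((J_AC/a)+(J_CB/b)) = 57010 N·m, T_B = 11890 N·m.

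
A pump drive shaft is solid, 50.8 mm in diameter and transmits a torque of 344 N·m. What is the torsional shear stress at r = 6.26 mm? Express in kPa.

J = πd⁴/32 = π(0.0508)⁴/32 = 6.538×10^-7 m⁴.
Shear stress varies linearly with radius: τ = T·r/J = 344.0 × 0.00626 / 6.538×10^-7 = 3.294×10^6 Pa.

3290 kPa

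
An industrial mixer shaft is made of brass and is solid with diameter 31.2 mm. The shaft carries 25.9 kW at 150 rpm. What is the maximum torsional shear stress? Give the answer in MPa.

276 MPa

ω = 2π·150/60 = 15.71 rad/s, so T = P/ω = 25.9×10³ / 15.71 = 1649 N·m.
J = πd⁴/32 = π(0.0312)⁴/32 = 9.303×10^-8 m⁴.
τ_max = T·r/J = 1649 × 0.0156 / 9.303×10^-8 = 2.765×10^8 Pa.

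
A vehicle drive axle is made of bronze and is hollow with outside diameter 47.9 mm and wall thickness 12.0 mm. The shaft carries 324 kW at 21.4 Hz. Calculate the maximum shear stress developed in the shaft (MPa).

ω = 2π·21.4 = 134.5 rad/s, so T = P/ω = 324×10³ / 134.5 = 2410 N·m.
J = π(d_o⁴ − d_i⁴)/32 = π(0.0479⁴ − 0.0239⁴)/32 = 4.848×10^-7 m⁴.
τ_max = T·r/J = 2410 × 0.0239 / 4.848×10^-7 = 1.190×10^8 Pa.

119 MPa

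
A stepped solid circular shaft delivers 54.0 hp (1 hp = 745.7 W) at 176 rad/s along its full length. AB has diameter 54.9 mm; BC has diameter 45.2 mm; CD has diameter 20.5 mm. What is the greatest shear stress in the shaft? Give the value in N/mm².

ω = 176 rad/s, so T = P/ω = 54.0×745.7 / 176.0 = 228.8 N·m.
Under the same torque, τ_max = 16T/(πd³) is largest where d is smallest — segment CD (d = 20.5 mm).
τ_max = 16·228.8/(π·(0.0205)³) = 1.353×10^8 Pa.

135 N/mm²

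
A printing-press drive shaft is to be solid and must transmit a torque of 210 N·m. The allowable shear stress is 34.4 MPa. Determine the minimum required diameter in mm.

For a solid shaft τ_max = 16T/(πd³), so d = (16T/(π τ_allow))^(1/3) = (16·210.0/(π·3.44×10^7))^(1/3) = 0.03144 m.

31.4 mm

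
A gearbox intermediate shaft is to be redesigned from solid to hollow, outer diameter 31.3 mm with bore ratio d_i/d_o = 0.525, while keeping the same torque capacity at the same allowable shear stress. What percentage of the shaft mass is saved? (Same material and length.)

Equal τ_max and T ⇒ the solid shaft needs d_s³ = d_o³(1−k⁴), so d_s = 31.3·(1−0.525⁴)^(1/3) = 30.49 mm.
Area ratio A_h/A_s = d_o²(1−k²)/d_s² = (1−k²)/(1−k⁴)^(2/3) = 0.7636.
Mass saving = 1 − 0.7636 = 23.6 %.

23.6 %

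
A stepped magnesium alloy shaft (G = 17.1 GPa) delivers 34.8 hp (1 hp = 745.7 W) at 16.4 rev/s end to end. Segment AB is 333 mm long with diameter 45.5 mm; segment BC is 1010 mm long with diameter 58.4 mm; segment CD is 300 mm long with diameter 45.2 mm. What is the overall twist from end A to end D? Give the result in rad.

ω = 2π·16.4 = 103.0 rad/s, so T = P/ω = 34.8×745.7 / 103.0 = 251.8 N·m.
J_AB = π(0.0455)⁴/32 = 4.21×10^-7 m⁴; J_BC = π(0.0584)⁴/32 = 1.14×10^-6 m⁴; J_CD = π(0.0452)⁴/32 = 4.10×10^-7 m⁴.
θ = (T/G)·Σ L_i/J_i = (251.8/17.1×10⁹)·(0.333/4.21×10^-7 + 1.01/1.14×10^-6 + 0.300/4.10×10^-7) = 0.03546 rad.

0.0355 rad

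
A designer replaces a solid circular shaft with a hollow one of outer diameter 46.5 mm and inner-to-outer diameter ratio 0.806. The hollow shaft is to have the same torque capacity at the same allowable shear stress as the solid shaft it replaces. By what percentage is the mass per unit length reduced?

49.5 %

Equal τ_max and T ⇒ the solid shaft needs d_s³ = d_o³(1−k⁴), so d_s = 46.5·(1−0.806⁴)^(1/3) = 38.73 mm.
Area ratio A_h/A_s = d_o²(1−k²)/d_s² = (1−k²)/(1−k⁴)^(2/3) = 0.5049.
Mass saving = 1 − 0.5049 = 49.5 %.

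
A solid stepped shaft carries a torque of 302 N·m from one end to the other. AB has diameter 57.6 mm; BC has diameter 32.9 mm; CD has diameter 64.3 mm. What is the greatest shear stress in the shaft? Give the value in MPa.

Under the same torque, τ_max = 16T/(πd³) is largest where d is smallest — segment BC (d = 32.9 mm).
τ_max = 16·302.0/(π·(0.0329)³) = 4.319×10^7 Pa.

43.2 MPa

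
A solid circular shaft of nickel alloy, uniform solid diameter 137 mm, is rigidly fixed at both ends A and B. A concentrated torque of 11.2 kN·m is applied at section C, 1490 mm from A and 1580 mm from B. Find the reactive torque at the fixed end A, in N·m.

5760 N·m

With uniform GJ and both ends fixed, compatibility θ_AC = θ_CB gives T_A·a = T_B·b, together with T_A + T_B = T₀.
T_A = T₀·b/(a+b) = 11200·1580/3070 = 5764 N·m; T_B = 5436 N·m.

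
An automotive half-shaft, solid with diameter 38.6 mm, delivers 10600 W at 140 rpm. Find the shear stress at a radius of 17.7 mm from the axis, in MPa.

ω = 2π·140/60 = 14.66 rad/s, so T = P/ω = 10600 / 14.66 = 723.0 N·m.
J = πd⁴/32 = π(0.0386)⁴/32 = 2.179×10^-7 m⁴.
Shear stress varies linearly with radius: τ = T·r/J = 723.0 × 0.0177 / 2.179×10^-7 = 5.872×10^7 Pa.

58.7 MPa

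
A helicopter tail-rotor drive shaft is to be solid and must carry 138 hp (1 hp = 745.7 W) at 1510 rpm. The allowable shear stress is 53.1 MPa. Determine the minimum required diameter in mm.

ω = 2π·1510/60 = 158.1 rad/s, so T = P/ω = 138×745.7 / 158.1 = 650.8 N·m.
For a solid shaft τ_max = 16T/(πd³), so d = (16T/(π τ_allow))^(1/3) = (16·650.8/(π·5.31×10^7))^(1/3) = 0.03967 m.

39.7 mm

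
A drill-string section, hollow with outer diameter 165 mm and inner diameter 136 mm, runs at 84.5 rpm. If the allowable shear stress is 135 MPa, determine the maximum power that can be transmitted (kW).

567 kW

J = π(d_o⁴ − d_i⁴)/32 = π(0.165⁴ − 0.136⁴)/32 = 3.918×10^-5 m⁴.
T_max = τ_allow·J/r = 1.35×10^8 × 3.918×10^-5 / 0.0825 = 64120 N·m.
ω = 2π·84.5/60 = 8.849 rad/s, so P_max = T_max·ω = 5.673×10^5 W.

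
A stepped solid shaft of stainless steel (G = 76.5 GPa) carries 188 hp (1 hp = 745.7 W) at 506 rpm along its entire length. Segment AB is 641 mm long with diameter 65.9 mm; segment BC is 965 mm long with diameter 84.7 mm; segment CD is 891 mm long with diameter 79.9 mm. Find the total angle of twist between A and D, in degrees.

ω = 2π·506/60 = 52.99 rad/s, so T = P/ω = 188×745.7 / 52.99 = 2646 N·m.
J_AB = π(0.0659)⁴/32 = 1.85×10^-6 m⁴; J_BC = π(0.0847)⁴/32 = 5.05×10^-6 m⁴; J_CD = π(0.0799)⁴/32 = 4.00×10^-6 m⁴.
θ = (T/G)·Σ L_i/J_i = (2646/76.5×10⁹)·(0.641/1.85×10^-6 + 0.965/5.05×10^-6 + 0.891/4.00×10^-6) = 0.02628 rad.

1.51°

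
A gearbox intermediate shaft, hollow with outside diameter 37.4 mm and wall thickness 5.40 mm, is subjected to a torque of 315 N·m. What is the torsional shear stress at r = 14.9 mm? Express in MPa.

J = π(d_o⁴ − d_i⁴)/32 = π(0.0374⁴ − 0.0266⁴)/32 = 1.429×10^-7 m⁴.
Shear stress varies linearly with radius: τ = T·r/J = 315.0 × 0.0149 / 1.429×10^-7 = 3.284×10^7 Pa.

32.8 MPa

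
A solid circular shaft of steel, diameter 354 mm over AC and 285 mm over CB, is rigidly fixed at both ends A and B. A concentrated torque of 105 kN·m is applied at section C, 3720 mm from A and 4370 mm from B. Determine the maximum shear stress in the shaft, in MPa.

Compatibility: T_A·a/J_AC = T_B·b/J_CB with T_A + T_B = T₀.
J_AC = 1.54×10^-3 m⁴, J_CB = 6.48×10^-4 m⁴, so T_A = T₀·(J_AC/a)/((J_AC/a)+(J_CB/b)) = 77340 N·m, T_B = 27660 N·m.
τ in each portion: τ_AC = 8.88×10^6 Pa, τ_CB = 6.09×10^6 Pa; maximum is in AC.
τ_max = T_AC·r/J = 77340·0.177/1.54×10^-3 = 8.879×10^6 Pa.

8.88 MPa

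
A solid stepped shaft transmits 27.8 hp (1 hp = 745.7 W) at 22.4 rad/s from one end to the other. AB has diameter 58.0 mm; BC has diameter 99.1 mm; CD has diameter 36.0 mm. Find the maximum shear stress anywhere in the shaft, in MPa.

ω = 22.4 rad/s, so T = P/ω = 27.8×745.7 / 22.40 = 925.5 N·m.
Under the same torque, τ_max = 16T/(πd³) is largest where d is smallest — segment CD (d = 36.0 mm).
τ_max = 16·925.5/(π·(0.0360)³) = 1.010×10^8 Pa.

101 MPa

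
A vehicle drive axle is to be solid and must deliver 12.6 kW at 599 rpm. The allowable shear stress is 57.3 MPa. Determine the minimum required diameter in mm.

ω = 2π·599/60 = 62.73 rad/s, so T = P/ω = 12.6×10³ / 62.73 = 200.9 N·m.
For a solid shaft τ_max = 16T/(πd³), so d = (16T/(π τ_allow))^(1/3) = (16·200.9/(π·5.73×10^7))^(1/3) = 0.02614 m.

26.1 mm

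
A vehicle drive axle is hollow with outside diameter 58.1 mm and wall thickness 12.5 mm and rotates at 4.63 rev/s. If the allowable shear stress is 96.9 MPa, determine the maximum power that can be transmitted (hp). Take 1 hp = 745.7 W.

130 hp

J = π(d_o⁴ − d_i⁴)/32 = π(0.0581⁴ − 0.0331⁴)/32 = 1.001×10^-6 m⁴.
T_max = τ_allow·J/r = 9.69×10^7 × 1.001×10^-6 / 0.0290 = 3338 N·m.
ω = 2π·4.63 = 29.09 rad/s, so P_max = T_max·ω = 9.712×10^4 W.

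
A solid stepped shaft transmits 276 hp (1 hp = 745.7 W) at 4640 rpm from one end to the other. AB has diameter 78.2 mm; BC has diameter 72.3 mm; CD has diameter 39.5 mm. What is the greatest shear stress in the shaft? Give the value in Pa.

ω = 2π·4640/60 = 485.9 rad/s, so T = P/ω = 276×745.7 / 485.9 = 423.6 N·m.
Under the same torque, τ_max = 16T/(πd³) is largest where d is smallest — segment CD (d = 39.5 mm).
τ_max = 16·423.6/(π·(0.0395)³) = 3.500×10^7 Pa.

3.50e7 Pa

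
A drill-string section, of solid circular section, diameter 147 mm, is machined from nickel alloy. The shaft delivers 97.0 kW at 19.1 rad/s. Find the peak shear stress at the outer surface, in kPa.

8140 kPa

ω = 19.1 rad/s, so T = P/ω = 97.0×10³ / 19.10 = 5079 N·m.
J = πd⁴/32 = π(0.147)⁴/32 = 4.584×10^-5 m⁴.
τ_max = T·r/J = 5079 × 0.0735 / 4.584×10^-5 = 8.142×10^6 Pa.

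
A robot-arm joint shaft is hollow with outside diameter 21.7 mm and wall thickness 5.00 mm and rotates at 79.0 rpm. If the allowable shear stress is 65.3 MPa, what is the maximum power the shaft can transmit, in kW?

J = π(d_o⁴ − d_i⁴)/32 = π(0.0217⁴ − 0.0117⁴)/32 = 1.993×10^-8 m⁴.
T_max = τ_allow·J/r = 6.53×10^7 × 1.993×10^-8 / 0.0109 = 119.9 N·m.
ω = 2π·79.0/60 = 8.273 rad/s, so P_max = T_max·ω = 992.3 W.

0.992 kW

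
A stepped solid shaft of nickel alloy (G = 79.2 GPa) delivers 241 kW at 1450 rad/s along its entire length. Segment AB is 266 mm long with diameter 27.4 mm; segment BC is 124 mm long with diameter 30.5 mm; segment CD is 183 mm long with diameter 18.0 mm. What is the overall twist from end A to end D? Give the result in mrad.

50.4 mrad

ω = 1450 rad/s, so T = P/ω = 241×10³ / 1450 = 166.2 N·m.
J_AB = π(0.0274)⁴/32 = 5.53×10^-8 m⁴; J_BC = π(0.0305)⁴/32 = 8.50×10^-8 m⁴; J_CD = π(0.0180)⁴/32 = 1.03×10^-8 m⁴.
θ = (T/G)·Σ L_i/J_i = (166.2/79.2×10⁹)·(0.266/5.53×10^-8 + 0.124/8.50×10^-8 + 0.183/1.03×10^-8) = 0.05041 rad.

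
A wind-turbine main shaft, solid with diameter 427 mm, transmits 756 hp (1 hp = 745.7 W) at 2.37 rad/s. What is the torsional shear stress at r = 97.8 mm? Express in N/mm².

ω = 2.37 rad/s, so T = P/ω = 756×745.7 / 2.370 = 237900 N·m.
J = πd⁴/32 = π(0.427)⁴/32 = 3.264×10^-3 m⁴.
Shear stress varies linearly with radius: τ = T·r/J = 237900 × 0.0978 / 3.264×10^-3 = 7.128×10^6 Pa.

7.13 N/mm²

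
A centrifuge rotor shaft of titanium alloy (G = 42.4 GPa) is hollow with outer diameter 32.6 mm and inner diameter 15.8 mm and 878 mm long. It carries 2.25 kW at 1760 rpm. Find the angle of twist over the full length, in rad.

0.00241 rad

ω = 2π·1760/60 = 184.3 rad/s, so T = P/ω = 2.25×10³ / 184.3 = 12.21 N·m.
J = π(d_o⁴ − d_i⁴)/32 = π(0.0326⁴ − 0.0158⁴)/32 = 1.048×10^-7 m⁴.
θ = T·L/(G·J) = 12.21 × 0.878 / (42.4×10⁹ × 1.048×10^-7) = 2.413×10^-3 rad.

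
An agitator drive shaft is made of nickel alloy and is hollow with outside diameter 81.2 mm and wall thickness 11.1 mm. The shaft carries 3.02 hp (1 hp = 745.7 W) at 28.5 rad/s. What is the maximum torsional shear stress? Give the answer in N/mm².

ω = 28.5 rad/s, so T = P/ω = 3.02×745.7 / 28.50 = 79.02 N·m.
J = π(d_o⁴ − d_i⁴)/32 = π(0.0812⁴ − 0.0590⁴)/32 = 3.078×10^-6 m⁴.
τ_max = T·r/J = 79.02 × 0.0406 / 3.078×10^-6 = 1.042×10^6 Pa.

1.04 N/mm²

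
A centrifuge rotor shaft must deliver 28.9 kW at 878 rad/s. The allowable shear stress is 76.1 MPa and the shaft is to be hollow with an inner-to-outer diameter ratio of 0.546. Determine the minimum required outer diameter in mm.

ω = 878 rad/s, so T = P/ω = 28.9×10³ / 878.0 = 32.92 N·m.
For a hollow shaft with d_i/d_o = 0.546: τ_max = 16T/(π d_o³ (1−k⁴)), so d_o = [16T/(π τ_allow (1−k⁴))]^(1/3) = [16·32.92/(π·7.61×10^7·0.9111)]^(1/3) = 0.01342 m.

13.4 mm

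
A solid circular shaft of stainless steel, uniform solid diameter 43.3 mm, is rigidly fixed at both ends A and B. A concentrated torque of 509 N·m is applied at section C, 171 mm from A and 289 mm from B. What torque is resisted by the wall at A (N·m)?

320 N·m

With uniform GJ and both ends fixed, compatibility θ_AC = θ_CB gives T_A·a = T_B·b, together with T_A + T_B = T₀.
T_A = T₀·b/(a+b) = 509.0·289/460.0 = 319.8 N·m; T_B = 189.2 N·m.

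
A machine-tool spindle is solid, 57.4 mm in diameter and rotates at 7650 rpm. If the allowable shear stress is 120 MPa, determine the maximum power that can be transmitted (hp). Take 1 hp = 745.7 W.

J = πd⁴/32 = π(0.0574)⁴/32 = 1.066×10^-6 m⁴.
T_max = τ_allow·J/r = 1.20×10^8 × 1.066×10^-6 / 0.0287 = 4456 N·m.
ω = 2π·7650/60 = 801.1 rad/s, so P_max = T_max·ω = 3.570×10^6 W.

4790 hp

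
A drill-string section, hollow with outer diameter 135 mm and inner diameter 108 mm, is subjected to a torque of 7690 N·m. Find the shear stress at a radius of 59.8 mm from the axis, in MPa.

23.9 MPa

J = π(d_o⁴ − d_i⁴)/32 = π(0.135⁴ − 0.108⁴)/32 = 1.925×10^-5 m⁴.
Shear stress varies linearly with radius: τ = T·r/J = 7690 × 0.0598 / 1.925×10^-5 = 2.389×10^7 Pa.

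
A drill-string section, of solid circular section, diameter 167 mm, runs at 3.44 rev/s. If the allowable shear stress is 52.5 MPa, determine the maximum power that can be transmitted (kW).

J = πd⁴/32 = π(0.167)⁴/32 = 7.636×10^-5 m⁴.
T_max = τ_allow·J/r = 5.25×10^7 × 7.636×10^-5 / 0.0835 = 48010 N·m.
ω = 2π·3.44 = 21.61 rad/s, so P_max = T_max·ω = 1.038×10^6 W.

1040 kW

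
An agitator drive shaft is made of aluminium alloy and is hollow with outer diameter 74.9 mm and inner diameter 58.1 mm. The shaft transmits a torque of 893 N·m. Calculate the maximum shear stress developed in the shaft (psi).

J = π(d_o⁴ − d_i⁴)/32 = π(0.0749⁴ − 0.0581⁴)/32 = 1.971×10^-6 m⁴.
τ_max = T·r/J = 893.0 × 0.0375 / 1.971×10^-6 = 1.697×10^7 Pa.

2460 psi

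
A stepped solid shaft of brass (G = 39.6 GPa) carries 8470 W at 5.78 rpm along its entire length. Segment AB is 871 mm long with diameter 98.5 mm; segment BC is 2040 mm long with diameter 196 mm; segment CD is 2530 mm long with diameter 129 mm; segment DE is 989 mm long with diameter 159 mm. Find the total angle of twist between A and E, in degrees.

ω = 2π·5.78/60 = 0.6053 rad/s, so T = P/ω = 8470 / 0.6053 = 13990 N·m.
J_AB = π(0.0985)⁴/32 = 9.24×10^-6 m⁴; J_BC = π(0.196)⁴/32 = 1.45×10^-4 m⁴; J_CD = π(0.129)⁴/32 = 2.72×10^-5 m⁴; J_DE = π(0.159)⁴/32 = 6.27×10^-5 m⁴.
θ = (T/G)·Σ L_i/J_i = (13990/39.6×10⁹)·(0.871/9.24×10^-6 + 2.04/1.45×10^-4 + 2.53/2.72×10^-5 + 0.989/6.27×10^-5) = 0.07673 rad.

4.40°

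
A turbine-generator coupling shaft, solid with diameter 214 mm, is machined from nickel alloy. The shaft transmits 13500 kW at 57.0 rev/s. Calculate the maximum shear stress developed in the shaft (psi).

ω = 2π·57.0 = 358.1 rad/s, so T = P/ω = 13500×10³ / 358.1 = 37690 N·m.
J = πd⁴/32 = π(0.214)⁴/32 = 2.059×10^-4 m⁴.
τ_max = T·r/J = 37690 × 0.107 / 2.059×10^-4 = 1.959×10^7 Pa.

2840 psi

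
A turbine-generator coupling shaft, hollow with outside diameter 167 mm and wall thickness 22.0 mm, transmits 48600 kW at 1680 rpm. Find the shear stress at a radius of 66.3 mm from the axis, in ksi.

49.3 ksi

ω = 2π·1680/60 = 175.9 rad/s, so T = P/ω = 48600×10³ / 175.9 = 276200 N·m.
J = π(d_o⁴ − d_i⁴)/32 = π(0.167⁴ − 0.123⁴)/32 = 5.389×10^-5 m⁴.
Shear stress varies linearly with radius: τ = T·r/J = 276200 × 0.0663 / 5.389×10^-5 = 3.399×10^8 Pa.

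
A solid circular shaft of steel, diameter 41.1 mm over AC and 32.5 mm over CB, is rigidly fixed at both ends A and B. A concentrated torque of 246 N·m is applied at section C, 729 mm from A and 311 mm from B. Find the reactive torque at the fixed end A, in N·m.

Compatibility: T_A·a/J_AC = T_B·b/J_CB with T_A + T_B = T₀.
J_AC = 2.80×10^-7 m⁴, J_CB = 1.10×10^-7 m⁴, so T_A = T₀·(J_AC/a)/((J_AC/a)+(J_CB/b)) = 128.4 N·m, T_B = 117.6 N·m.

128 N·m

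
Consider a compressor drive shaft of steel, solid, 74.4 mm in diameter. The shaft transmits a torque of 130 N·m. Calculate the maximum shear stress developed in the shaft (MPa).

J = πd⁴/32 = π(0.0744)⁴/32 = 3.008×10^-6 m⁴.
τ_max = T·r/J = 130.0 × 0.0372 / 3.008×10^-6 = 1.608×10^6 Pa.

1.61 MPa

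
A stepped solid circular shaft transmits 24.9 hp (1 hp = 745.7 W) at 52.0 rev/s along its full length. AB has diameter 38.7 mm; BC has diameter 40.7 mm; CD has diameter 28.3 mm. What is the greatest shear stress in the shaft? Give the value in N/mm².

ω = 2π·52.0 = 326.7 rad/s, so T = P/ω = 24.9×745.7 / 326.7 = 56.83 N·m.
Under the same torque, τ_max = 16T/(πd³) is largest where d is smallest — segment CD (d = 28.3 mm).
τ_max = 16·56.83/(π·(0.0283)³) = 1.277×10^7 Pa.

12.8 N/mm²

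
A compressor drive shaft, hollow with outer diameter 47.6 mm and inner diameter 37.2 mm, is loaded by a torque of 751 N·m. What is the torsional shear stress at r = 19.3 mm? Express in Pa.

J = π(d_o⁴ − d_i⁴)/32 = π(0.0476⁴ − 0.0372⁴)/32 = 3.160×10^-7 m⁴.
Shear stress varies linearly with radius: τ = T·r/J = 751.0 × 0.0193 / 3.160×10^-7 = 4.587×10^7 Pa.

4.59e7 Pa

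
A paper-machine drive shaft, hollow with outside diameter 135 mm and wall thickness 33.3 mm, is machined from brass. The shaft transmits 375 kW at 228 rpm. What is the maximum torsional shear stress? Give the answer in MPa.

34.8 MPa

ω = 2π·228/60 = 23.88 rad/s, so T = P/ω = 375×10³ / 23.88 = 15710 N·m.
J = π(d_o⁴ − d_i⁴)/32 = π(0.135⁴ − 0.0684⁴)/32 = 3.046×10^-5 m⁴.
τ_max = T·r/J = 15710 × 0.0675 / 3.046×10^-5 = 3.481×10^7 Pa.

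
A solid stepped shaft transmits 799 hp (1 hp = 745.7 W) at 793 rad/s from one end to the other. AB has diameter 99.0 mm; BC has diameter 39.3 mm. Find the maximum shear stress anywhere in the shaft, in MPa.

63.0 MPa

ω = 793 rad/s, so T = P/ω = 799×745.7 / 793.0 = 751.3 N·m.
Under the same torque, τ_max = 16T/(πd³) is largest where d is smallest — segment BC (d = 39.3 mm).
τ_max = 16·751.3/(π·(0.0393)³) = 6.304×10^7 Pa.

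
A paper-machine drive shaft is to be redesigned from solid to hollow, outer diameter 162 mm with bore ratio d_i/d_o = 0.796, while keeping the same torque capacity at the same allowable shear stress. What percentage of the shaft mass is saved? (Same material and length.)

48.4 %

Equal τ_max and T ⇒ the solid shaft needs d_s³ = d_o³(1−k⁴), so d_s = 162·(1−0.796⁴)^(1/3) = 136.5 mm.
Area ratio A_h/A_s = d_o²(1−k²)/d_s² = (1−k²)/(1−k⁴)^(2/3) = 0.5159.
Mass saving = 1 − 0.5159 = 48.4 %.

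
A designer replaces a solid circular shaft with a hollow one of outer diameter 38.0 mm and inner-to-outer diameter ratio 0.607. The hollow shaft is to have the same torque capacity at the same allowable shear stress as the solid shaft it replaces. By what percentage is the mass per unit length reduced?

30.4 %

Equal τ_max and T ⇒ the solid shaft needs d_s³ = d_o³(1−k⁴), so d_s = 38.0·(1−0.607⁴)^(1/3) = 36.20 mm.
Area ratio A_h/A_s = d_o²(1−k²)/d_s² = (1−k²)/(1−k⁴)^(2/3) = 0.6961.
Mass saving = 1 − 0.6961 = 30.4 %.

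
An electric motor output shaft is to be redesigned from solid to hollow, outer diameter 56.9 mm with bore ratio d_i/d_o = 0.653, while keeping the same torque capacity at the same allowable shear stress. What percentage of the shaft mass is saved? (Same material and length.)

Equal τ_max and T ⇒ the solid shaft needs d_s³ = d_o³(1−k⁴), so d_s = 56.9·(1−0.653⁴)^(1/3) = 53.22 mm.
Area ratio A_h/A_s = d_o²(1−k²)/d_s² = (1−k²)/(1−k⁴)^(2/3) = 0.6557.
Mass saving = 1 − 0.6557 = 34.4 %.

34.4 %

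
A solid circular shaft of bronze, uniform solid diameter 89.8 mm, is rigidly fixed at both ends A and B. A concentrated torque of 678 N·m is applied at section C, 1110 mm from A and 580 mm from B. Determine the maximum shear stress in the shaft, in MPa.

With uniform GJ and both ends fixed, compatibility θ_AC = θ_CB gives T_A·a = T_B·b, together with T_A + T_B = T₀.
T_A = T₀·b/(a+b) = 678.0·580/1690 = 232.7 N·m; T_B = 445.3 N·m.
τ in each portion: τ_AC = 1.64×10^6 Pa, τ_CB = 3.13×10^6 Pa; maximum is in CB.
τ_max = T_CB·r/J = 445.3·0.0449/6.38×10^-6 = 3.132×10^6 Pa.

3.13 MPa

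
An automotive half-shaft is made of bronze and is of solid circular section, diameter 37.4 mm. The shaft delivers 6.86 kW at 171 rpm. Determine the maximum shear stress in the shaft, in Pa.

ω = 2π·171/60 = 17.91 rad/s, so T = P/ω = 6.86×10³ / 17.91 = 383.1 N·m.
J = πd⁴/32 = π(0.0374)⁴/32 = 1.921×10^-7 m⁴.
τ_max = T·r/J = 383.1 × 0.0187 / 1.921×10^-7 = 3.730×10^7 Pa.

3.73e7 Pa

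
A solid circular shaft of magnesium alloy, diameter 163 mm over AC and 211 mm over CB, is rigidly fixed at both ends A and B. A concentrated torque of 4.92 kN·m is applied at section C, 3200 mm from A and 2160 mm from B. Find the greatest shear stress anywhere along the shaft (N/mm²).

2.15 N/mm²

Compatibility: T_A·a/J_AC = T_B·b/J_CB with T_A + T_B = T₀.
J_AC = 6.93×10^-5 m⁴, J_CB = 1.95×10^-4 m⁴, so T_A = T₀·(J_AC/a)/((J_AC/a)+(J_CB/b)) = 953.5 N·m, T_B = 3966 N·m.
τ in each portion: τ_AC = 1.12×10^6 Pa, τ_CB = 2.15×10^6 Pa; maximum is in CB.
τ_max = T_CB·r/J = 3966·0.105/1.95×10^-4 = 2.150×10^6 Pa.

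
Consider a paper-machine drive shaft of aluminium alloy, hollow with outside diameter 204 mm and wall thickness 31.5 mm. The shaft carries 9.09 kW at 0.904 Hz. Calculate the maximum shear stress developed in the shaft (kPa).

ω = 2π·0.904 = 5.680 rad/s, so T = P/ω = 9.09×10³ / 5.680 = 1600 N·m.
J = π(d_o⁴ − d_i⁴)/32 = π(0.204⁴ − 0.141⁴)/32 = 1.312×10^-4 m⁴.
τ_max = T·r/J = 1600 × 0.102 / 1.312×10^-4 = 1.244×10^6 Pa.

1240 kPa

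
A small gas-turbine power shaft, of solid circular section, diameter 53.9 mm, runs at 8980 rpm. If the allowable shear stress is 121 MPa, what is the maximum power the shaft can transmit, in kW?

3500 kW

J = πd⁴/32 = π(0.0539)⁴/32 = 8.286×10^-7 m⁴.
T_max = τ_allow·J/r = 1.21×10^8 × 8.286×10^-7 / 0.0269 = 3720 N·m.
ω = 2π·8980/60 = 940.4 rad/s, so P_max = T_max·ω = 3.499×10^6 W.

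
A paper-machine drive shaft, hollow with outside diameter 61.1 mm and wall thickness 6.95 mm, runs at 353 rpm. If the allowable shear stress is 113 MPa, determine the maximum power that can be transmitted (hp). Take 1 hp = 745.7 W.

162 hp

J = π(d_o⁴ − d_i⁴)/32 = π(0.0611⁴ − 0.0472⁴)/32 = 8.810×10^-7 m⁴.
T_max = τ_allow·J/r = 1.13×10^8 × 8.810×10^-7 / 0.0306 = 3259 N·m.
ω = 2π·353/60 = 36.97 rad/s, so P_max = T_max·ω = 1.205×10^5 W.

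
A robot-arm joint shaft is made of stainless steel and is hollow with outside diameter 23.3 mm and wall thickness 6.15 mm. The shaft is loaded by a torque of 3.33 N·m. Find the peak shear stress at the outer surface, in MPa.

1.41 MPa

J = π(d_o⁴ − d_i⁴)/32 = π(0.0233⁴ − 0.0110⁴)/32 = 2.750×10^-8 m⁴.
τ_max = T·r/J = 3.330 × 0.0117 / 2.750×10^-8 = 1.411×10^6 Pa.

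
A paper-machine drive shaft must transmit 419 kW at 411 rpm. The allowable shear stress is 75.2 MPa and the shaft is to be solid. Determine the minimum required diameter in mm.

87.0 mm

ω = 2π·411/60 = 43.04 rad/s, so T = P/ω = 419×10³ / 43.04 = 9735 N·m.
For a solid shaft τ_max = 16T/(πd³), so d = (16T/(π τ_allow))^(1/3) = (16·9735/(π·7.52×10^7))^(1/3) = 0.08704 m.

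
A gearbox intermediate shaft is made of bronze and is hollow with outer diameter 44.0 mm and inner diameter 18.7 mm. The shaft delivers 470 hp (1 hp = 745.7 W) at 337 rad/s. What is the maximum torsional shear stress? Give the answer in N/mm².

64.3 N/mm²

ω = 337 rad/s, so T = P/ω = 470×745.7 / 337.0 = 1040 N·m.
J = π(d_o⁴ − d_i⁴)/32 = π(0.0440⁴ − 0.0187⁴)/32 = 3.560×10^-7 m⁴.
τ_max = T·r/J = 1040 × 0.0220 / 3.560×10^-7 = 6.428×10^7 Pa.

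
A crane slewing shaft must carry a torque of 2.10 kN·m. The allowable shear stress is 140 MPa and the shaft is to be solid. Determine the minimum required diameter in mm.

42.4 mm

For a solid shaft τ_max = 16T/(πd³), so d = (16T/(π τ_allow))^(1/3) = (16·2100/(π·1.40×10^8))^(1/3) = 0.04243 m.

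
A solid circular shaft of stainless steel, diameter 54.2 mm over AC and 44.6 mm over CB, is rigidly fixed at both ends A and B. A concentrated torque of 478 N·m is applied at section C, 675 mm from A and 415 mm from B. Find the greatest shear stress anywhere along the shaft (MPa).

Compatibility: T_A·a/J_AC = T_B·b/J_CB with T_A + T_B = T₀.
J_AC = 8.47×10^-7 m⁴, J_CB = 3.88×10^-7 m⁴, so T_A = T₀·(J_AC/a)/((J_AC/a)+(J_CB/b)) = 273.8 N·m, T_B = 204.2 N·m.
τ in each portion: τ_AC = 8.76×10^6 Pa, τ_CB = 1.17×10^7 Pa; maximum is in CB.
τ_max = T_CB·r/J = 204.2·0.0223/3.88×10^-7 = 1.172×10^7 Pa.

11.7 MPa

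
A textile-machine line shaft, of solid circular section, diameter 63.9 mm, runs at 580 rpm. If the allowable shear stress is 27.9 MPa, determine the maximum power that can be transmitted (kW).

J = πd⁴/32 = π(0.0639)⁴/32 = 1.637×10^-6 m⁴.
T_max = τ_allow·J/r = 2.79×10^7 × 1.637×10^-6 / 0.0319 = 1429 N·m.
ω = 2π·580/60 = 60.74 rad/s, so P_max = T_max·ω = 8.681×10^4 W.

86.8 kW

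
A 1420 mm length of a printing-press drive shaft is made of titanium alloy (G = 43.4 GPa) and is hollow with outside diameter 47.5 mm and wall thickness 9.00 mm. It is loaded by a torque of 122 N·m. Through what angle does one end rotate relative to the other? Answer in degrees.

0.538°

J = π(d_o⁴ − d_i⁴)/32 = π(0.0475⁴ − 0.0295⁴)/32 = 4.254×10^-7 m⁴.
θ = T·L/(G·J) = 122.0 × 1.42 / (43.4×10⁹ × 4.254×10^-7) = 9.383×10^-3 rad.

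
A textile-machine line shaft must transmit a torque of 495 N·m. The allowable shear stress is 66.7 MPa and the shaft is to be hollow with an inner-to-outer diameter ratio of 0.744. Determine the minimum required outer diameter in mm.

For a hollow shaft with d_i/d_o = 0.744: τ_max = 16T/(π d_o³ (1−k⁴)), so d_o = [16T/(π τ_allow (1−k⁴))]^(1/3) = [16·495.0/(π·6.67×10^7·0.6936)]^(1/3) = 0.03791 m.

37.9 mm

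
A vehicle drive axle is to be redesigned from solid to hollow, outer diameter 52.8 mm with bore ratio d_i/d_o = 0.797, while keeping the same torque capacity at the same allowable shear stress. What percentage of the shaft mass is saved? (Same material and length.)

Equal τ_max and T ⇒ the solid shaft needs d_s³ = d_o³(1−k⁴), so d_s = 52.8·(1−0.797⁴)^(1/3) = 44.45 mm.
Area ratio A_h/A_s = d_o²(1−k²)/d_s² = (1−k²)/(1−k⁴)^(2/3) = 0.5148.
Mass saving = 1 − 0.5148 = 48.5 %.

48.5 %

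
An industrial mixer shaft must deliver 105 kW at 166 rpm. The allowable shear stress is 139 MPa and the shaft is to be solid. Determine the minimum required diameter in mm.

ω = 2π·166/60 = 17.38 rad/s, so T = P/ω = 105×10³ / 17.38 = 6040 N·m.
For a solid shaft τ_max = 16T/(πd³), so d = (16T/(π τ_allow))^(1/3) = (16·6040/(π·1.39×10^8))^(1/3) = 0.06049 m.

60.5 mm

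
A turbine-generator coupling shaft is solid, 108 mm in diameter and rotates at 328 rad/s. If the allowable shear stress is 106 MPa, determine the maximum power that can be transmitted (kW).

J = πd⁴/32 = π(0.108)⁴/32 = 1.336×10^-5 m⁴.
T_max = τ_allow·J/r = 1.06×10^8 × 1.336×10^-5 / 0.0540 = 26220 N·m.
ω = 328 rad/s, so P_max = T_max·ω = 8.600×10^6 W.

8600 kW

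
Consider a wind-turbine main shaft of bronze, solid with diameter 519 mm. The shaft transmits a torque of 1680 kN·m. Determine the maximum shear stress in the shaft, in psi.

8880 psi

J = πd⁴/32 = π(0.519)⁴/32 = 7.123×10^-3 m⁴.
τ_max = T·r/J = 1.680e6 × 0.260 / 7.123×10^-3 = 6.120×10^7 Pa.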